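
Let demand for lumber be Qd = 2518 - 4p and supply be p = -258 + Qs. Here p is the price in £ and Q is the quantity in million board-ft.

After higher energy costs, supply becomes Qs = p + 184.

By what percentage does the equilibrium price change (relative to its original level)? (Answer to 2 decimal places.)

Before the shock: 2518 - 4p = p + 258 ⇒ 2260 = 5p ⇒ p = 452, Q = 710.
After the shift, demand is Qd = 2518 - 4p and supply is Qs = p + 184.
Clearing the new market: 2518 - 4p = p + 184, so p = 466.8 and Q = 650.8.
%Δp = (466.8 − 452) / 452 × 100 = +3.27%.

+3.27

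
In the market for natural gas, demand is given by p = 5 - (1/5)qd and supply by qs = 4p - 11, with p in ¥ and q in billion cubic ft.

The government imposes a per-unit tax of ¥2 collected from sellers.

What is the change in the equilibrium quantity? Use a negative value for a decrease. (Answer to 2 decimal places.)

Solve the original market: 25 - 5p = 4p - 11, hence p = 4 and q = 5.
Since sellers keep the price net of the tax, the effective supply curve becomes qs = 4p - 19.
New equilibrium: 25 - 5p = 4p - 19 ⇒ 44 = 9p ⇒ p = 44/9 ≈ 4.8889, q = 5/9 ≈ 0.5556.
Δq = 0.5556 − 5 = -4.44.

-4.44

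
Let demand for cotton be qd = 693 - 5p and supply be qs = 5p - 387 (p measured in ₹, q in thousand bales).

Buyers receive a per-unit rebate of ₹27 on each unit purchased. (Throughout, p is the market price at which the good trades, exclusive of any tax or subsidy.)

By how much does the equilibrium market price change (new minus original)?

+13.5

Original equilibrium: 693 - 5p = 5p - 387 gives 1080 = 10p, so p = 108 and q = 153.
Since buyers' out-of-pocket price is the market price minus the rebate, the effective demand curve becomes qd = 828 - 5p.
Equate the new curves: 828 - 5p = 5p - 387, giving 1215 = 10p, p = 121.5, q = 220.5.
Δp = 121.5 − 108 = +13.5.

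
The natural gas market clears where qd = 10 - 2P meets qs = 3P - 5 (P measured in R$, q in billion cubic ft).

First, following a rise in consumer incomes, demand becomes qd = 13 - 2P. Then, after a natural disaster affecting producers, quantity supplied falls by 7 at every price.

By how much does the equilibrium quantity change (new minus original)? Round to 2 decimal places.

Solve the original market: 10 - 2P = 3P - 5, hence P = 3 and q = 4.
With the change applied: demand qd = 13 - 2P, supply qs = 3P - 12.
Clearing the new market: 13 - 2P = 3P - 12, so P = 5 and q = 3.
Δq = 3 − 4 = -1.00.

-1.00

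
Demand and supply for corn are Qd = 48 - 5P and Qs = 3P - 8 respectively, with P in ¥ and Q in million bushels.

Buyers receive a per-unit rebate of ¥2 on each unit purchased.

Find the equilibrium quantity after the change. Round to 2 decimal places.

Initially, 48 - 5P = 3P - 8, so 56 = 8P and P = 7, Q = 13.
Since buyers' out-of-pocket price is the market price minus the rebate, the effective demand curve becomes Qd = 58 - 5P.
New equilibrium: 58 - 5P = 3P - 8 ⇒ 66 = 8P ⇒ P = 8.25, Q = 16.75.

16.75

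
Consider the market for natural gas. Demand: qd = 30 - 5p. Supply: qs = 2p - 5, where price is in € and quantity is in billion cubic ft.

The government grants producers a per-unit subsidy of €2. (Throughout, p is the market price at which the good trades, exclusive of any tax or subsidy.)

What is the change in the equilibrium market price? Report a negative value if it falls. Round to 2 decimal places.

Original equilibrium: 30 - 5p = 2p - 5 gives 35 = 7p, so p = 5 and q = 5.
Since sellers receive the price plus the subsidy, the effective supply curve becomes qs = 2p - 1.
New equilibrium: 30 - 5p = 2p - 1 ⇒ 31 = 7p ⇒ p = 31/7 ≈ 4.4286, q = 55/7 ≈ 7.8571.
Δp = 4.4286 − 5 = -0.57.

-0.57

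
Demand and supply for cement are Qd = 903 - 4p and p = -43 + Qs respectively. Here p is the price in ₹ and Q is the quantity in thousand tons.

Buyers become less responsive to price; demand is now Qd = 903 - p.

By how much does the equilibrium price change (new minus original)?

Solve the original market: 903 - 4p = p + 43, hence p = 172 and Q = 215.
The new curves are Qd = 903 - p (demand) and Qs = p + 43 (supply).
Setting them equal: 903 - p = p + 43 → 860 = 2p, so p = 430 and Q = 473.
Δp = 430 − 172 = +258.

+258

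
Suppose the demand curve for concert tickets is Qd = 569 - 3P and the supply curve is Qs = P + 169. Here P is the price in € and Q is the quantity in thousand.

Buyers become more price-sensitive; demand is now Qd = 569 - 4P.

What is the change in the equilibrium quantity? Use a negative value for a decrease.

-20

Initially, 569 - 3P = P + 169, so 400 = 4P and P = 100, Q = 269.
With the change applied: demand Qd = 569 - 4P, supply Qs = P + 169.
New equilibrium: 569 - 4P = P + 169 ⇒ 400 = 5P ⇒ P = 80, Q = 249.
ΔQ = 249 − 269 = -20.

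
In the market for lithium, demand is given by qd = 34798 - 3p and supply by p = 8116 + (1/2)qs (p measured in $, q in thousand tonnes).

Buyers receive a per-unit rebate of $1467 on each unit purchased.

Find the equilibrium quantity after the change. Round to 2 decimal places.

5940.40

Initially, 34798 - 3p = 2p - 16232, so 51030 = 5p and p = 10206, q = 4180.
Since buyers' out-of-pocket price is the market price minus the rebate, the effective demand curve becomes qd = 39199 - 3p.
New equilibrium: 39199 - 3p = 2p - 16232 ⇒ 55431 = 5p ⇒ p = 11086.2, q = 5940.4.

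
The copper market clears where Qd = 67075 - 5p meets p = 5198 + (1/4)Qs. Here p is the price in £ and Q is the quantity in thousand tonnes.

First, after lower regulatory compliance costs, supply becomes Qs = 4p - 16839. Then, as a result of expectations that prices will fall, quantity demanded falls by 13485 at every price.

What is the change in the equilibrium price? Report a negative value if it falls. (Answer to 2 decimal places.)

Solve the original market: 67075 - 5p = 4p - 20792, hence p = 9763 and Q = 18260.
With the change applied: demand Qd = 53590 - 5p, supply Qs = 4p - 16839.
Equate the new curves: 53590 - 5p = 4p - 16839, giving 70429 = 9p, p = 70429/9 ≈ 7825.4444, Q = 130165/9 ≈ 14462.7778.
Δp = 7825.4444 − 9763 = -1937.56.

-1937.56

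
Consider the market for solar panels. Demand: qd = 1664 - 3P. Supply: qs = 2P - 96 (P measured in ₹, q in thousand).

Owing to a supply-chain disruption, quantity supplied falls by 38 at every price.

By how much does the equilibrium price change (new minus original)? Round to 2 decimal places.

Initially, 1664 - 3P = 2P - 96, so 1760 = 5P and P = 352, q = 608.
After the shift, demand is qd = 1664 - 3P and supply is qs = 2P - 134.
Equate the new curves: 1664 - 3P = 2P - 134, giving 1798 = 5P, P = 359.6, q = 585.2.
ΔP = 359.6 − 352 = +7.60.

+7.60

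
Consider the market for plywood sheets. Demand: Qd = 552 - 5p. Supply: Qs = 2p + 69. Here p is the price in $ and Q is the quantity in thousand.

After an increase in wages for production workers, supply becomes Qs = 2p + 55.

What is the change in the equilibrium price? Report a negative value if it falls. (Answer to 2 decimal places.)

Before the shock: 552 - 5p = 2p + 69 ⇒ 483 = 7p ⇒ p = 69, Q = 207.
After the shift, demand is Qd = 552 - 5p and supply is Qs = 2p + 55.
Clearing the new market: 552 - 5p = 2p + 55, so p = 71 and Q = 197.
Δp = 71 − 69 = +2.00.

+2.00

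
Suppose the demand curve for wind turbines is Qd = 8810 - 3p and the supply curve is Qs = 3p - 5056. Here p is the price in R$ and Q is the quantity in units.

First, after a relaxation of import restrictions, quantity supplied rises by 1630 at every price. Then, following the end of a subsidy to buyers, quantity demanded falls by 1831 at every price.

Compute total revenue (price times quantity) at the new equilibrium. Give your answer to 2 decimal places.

Before the shock: 8810 - 3p = 3p - 5056 ⇒ 13866 = 6p ⇒ p = 2311, Q = 1877.
With the change applied: demand Qd = 6979 - 3p, supply Qs = 3p - 3426.
Setting them equal: 6979 - 3p = 3p - 3426 → 10405 = 6p, so p = 10405/6 ≈ 1734.1667 and Q = 1776.5.
New expenditure = 1734.1667 × 1776.5 = 3080747.08.

3080747.08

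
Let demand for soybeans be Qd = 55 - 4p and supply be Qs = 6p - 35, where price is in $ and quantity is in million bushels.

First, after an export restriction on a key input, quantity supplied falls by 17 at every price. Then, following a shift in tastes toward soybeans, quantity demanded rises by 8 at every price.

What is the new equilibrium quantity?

Initially, 55 - 4p = 6p - 35, so 90 = 10p and p = 9, Q = 19.
The new curves are Qd = 63 - 4p (demand) and Qs = 6p - 52 (supply).
Setting them equal: 63 - 4p = 6p - 52 → 115 = 10p, so p = 11.5 and Q = 17.

17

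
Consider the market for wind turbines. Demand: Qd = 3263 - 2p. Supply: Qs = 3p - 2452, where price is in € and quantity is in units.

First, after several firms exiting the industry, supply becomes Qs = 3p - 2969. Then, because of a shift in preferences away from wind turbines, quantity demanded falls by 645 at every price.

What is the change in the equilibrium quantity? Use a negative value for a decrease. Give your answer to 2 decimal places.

Solve the original market: 3263 - 2p = 3p - 2452, hence p = 1143 and Q = 977.
The shock moves the curves to Qd = 2618 - 2p and Qs = 3p - 2969.
Setting them equal: 2618 - 2p = 3p - 2969 → 5587 = 5p, so p = 1117.4 and Q = 383.2.
ΔQ = 383.2 − 977 = -593.80.

-593.80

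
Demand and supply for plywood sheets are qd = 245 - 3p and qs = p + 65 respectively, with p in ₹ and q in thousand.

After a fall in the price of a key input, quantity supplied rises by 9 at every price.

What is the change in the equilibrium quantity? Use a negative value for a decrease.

+6.75

Solve the original market: 245 - 3p = p + 65, hence p = 45 and q = 110.
With the change applied: demand qd = 245 - 3p, supply qs = p + 74.
Clearing the new market: 245 - 3p = p + 74, so p = 42.75 and q = 116.75.
Δq = 116.75 − 110 = +6.75.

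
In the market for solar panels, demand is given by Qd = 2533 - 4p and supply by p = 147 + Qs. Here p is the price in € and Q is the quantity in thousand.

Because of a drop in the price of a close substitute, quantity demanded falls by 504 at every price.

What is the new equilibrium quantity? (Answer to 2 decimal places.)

Solve the original market: 2533 - 4p = p - 147, hence p = 536 and Q = 389.
The shock moves the curves to Qd = 2029 - 4p and Qs = p - 147.
Setting them equal: 2029 - 4p = p - 147 → 2176 = 5p, so p = 435.2 and Q = 288.2.

288.20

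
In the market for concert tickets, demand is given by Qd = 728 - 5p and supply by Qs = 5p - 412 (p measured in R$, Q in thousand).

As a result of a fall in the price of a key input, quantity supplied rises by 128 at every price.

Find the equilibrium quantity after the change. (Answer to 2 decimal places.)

222.00

Solve the original market: 728 - 5p = 5p - 412, hence p = 114 and Q = 158.
The shock moves the curves to Qd = 728 - 5p and Qs = 5p - 284.
New equilibrium: 728 - 5p = 5p - 284 ⇒ 1012 = 10p ⇒ p = 101.2, Q = 222.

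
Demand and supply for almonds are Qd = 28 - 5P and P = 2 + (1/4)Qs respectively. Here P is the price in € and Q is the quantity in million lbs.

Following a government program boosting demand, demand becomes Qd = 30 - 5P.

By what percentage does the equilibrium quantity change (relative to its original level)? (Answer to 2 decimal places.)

+11.11

Before the shock: 28 - 5P = 4P - 8 ⇒ 36 = 9P ⇒ P = 4, Q = 8.
With the change applied: demand Qd = 30 - 5P, supply Qs = 4P - 8.
Setting them equal: 30 - 5P = 4P - 8 → 38 = 9P, so P = 38/9 ≈ 4.2222 and Q = 80/9 ≈ 8.8889.
%ΔQ = (8.8889 − 8) / 8 × 100 = +11.11%.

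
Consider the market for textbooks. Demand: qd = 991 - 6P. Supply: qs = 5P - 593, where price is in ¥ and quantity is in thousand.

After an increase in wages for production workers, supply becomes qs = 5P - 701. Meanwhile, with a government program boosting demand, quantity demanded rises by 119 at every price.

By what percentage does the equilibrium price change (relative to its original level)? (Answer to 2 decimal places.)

+14.33

Solve the original market: 991 - 6P = 5P - 593, hence P = 144 and q = 127.
After the shift, demand is qd = 1110 - 6P and supply is qs = 5P - 701.
Clearing the new market: 1110 - 6P = 5P - 701, so P = 1811/11 ≈ 164.6364 and q = 1344/11 ≈ 122.1818.
%ΔP = (164.6364 − 144) / 144 × 100 = +14.33%.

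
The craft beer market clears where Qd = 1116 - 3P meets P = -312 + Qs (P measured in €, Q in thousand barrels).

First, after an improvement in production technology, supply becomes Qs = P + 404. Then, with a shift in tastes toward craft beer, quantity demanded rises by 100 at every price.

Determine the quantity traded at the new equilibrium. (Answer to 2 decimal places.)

Initially, 1116 - 3P = P + 312, so 804 = 4P and P = 201, Q = 513.
The new curves are Qd = 1216 - 3P (demand) and Qs = P + 404 (supply).
Clearing the new market: 1216 - 3P = P + 404, so P = 203 and Q = 607.

607.00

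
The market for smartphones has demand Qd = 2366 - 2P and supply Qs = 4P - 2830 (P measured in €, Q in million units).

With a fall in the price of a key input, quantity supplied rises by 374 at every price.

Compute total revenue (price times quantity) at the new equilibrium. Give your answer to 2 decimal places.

609715.11

Initially, 2366 - 2P = 4P - 2830, so 5196 = 6P and P = 866, Q = 634.
With the change applied: demand Qd = 2366 - 2P, supply Qs = 4P - 2456.
Equate the new curves: 2366 - 2P = 4P - 2456, giving 4822 = 6P, P = 2411/3 ≈ 803.6667, Q = 2276/3 ≈ 758.6667.
New expenditure = 803.6667 × 758.6667 = 609715.11.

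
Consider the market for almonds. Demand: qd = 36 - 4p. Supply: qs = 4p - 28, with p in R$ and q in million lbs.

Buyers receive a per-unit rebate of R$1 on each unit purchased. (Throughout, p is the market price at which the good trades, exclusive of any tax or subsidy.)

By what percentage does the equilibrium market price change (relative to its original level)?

+6.25

Solve the original market: 36 - 4p = 4p - 28, hence p = 8 and q = 4.
Since buyers' out-of-pocket price is the market price minus the rebate, the effective demand curve becomes qd = 40 - 4p.
Setting them equal: 40 - 4p = 4p - 28 → 68 = 8p, so p = 8.5 and q = 6.
%Δp = (8.5 − 8) / 8 × 100 = +6.25%.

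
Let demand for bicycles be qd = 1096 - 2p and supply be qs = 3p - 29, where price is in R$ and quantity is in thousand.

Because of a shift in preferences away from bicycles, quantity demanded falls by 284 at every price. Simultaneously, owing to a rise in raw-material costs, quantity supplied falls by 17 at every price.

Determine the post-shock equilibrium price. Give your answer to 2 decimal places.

171.60

Initially, 1096 - 2p = 3p - 29, so 1125 = 5p and p = 225, q = 646.
With the change applied: demand qd = 812 - 2p, supply qs = 3p - 46.
Equate the new curves: 812 - 2p = 3p - 46, giving 858 = 5p, p = 171.6, q = 468.8.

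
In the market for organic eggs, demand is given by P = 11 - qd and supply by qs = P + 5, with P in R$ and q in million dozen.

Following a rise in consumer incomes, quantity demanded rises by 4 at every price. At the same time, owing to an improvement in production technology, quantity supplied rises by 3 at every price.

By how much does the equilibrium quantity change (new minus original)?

+3.5

Original equilibrium: 11 - P = P + 5 gives 6 = 2P, so P = 3 and q = 8.
The new curves are qd = 15 - P (demand) and qs = P + 8 (supply).
Clearing the new market: 15 - P = P + 8, so P = 3.5 and q = 11.5.
Δq = 11.5 − 8 = +3.5.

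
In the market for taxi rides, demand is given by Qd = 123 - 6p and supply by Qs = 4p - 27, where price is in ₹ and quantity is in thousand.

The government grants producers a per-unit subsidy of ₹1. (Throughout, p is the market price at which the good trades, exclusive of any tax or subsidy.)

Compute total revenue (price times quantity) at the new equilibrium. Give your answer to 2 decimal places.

516.84

Original equilibrium: 123 - 6p = 4p - 27 gives 150 = 10p, so p = 15 and Q = 33.
Since sellers receive the price plus the subsidy, the effective supply curve becomes Qs = 4p - 23.
New equilibrium: 123 - 6p = 4p - 23 ⇒ 146 = 10p ⇒ p = 14.6, Q = 35.4.
New expenditure = 14.6 × 35.4 = 516.84.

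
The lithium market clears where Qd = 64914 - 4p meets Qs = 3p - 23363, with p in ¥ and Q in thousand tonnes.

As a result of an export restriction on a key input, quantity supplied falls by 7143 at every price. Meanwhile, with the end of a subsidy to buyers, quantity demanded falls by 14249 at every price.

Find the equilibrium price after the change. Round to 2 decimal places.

Solve the original market: 64914 - 4p = 3p - 23363, hence p = 12611 and Q = 14470.
With the change applied: demand Qd = 50665 - 4p, supply Qs = 3p - 30506.
Setting them equal: 50665 - 4p = 3p - 30506 → 81171 = 7p, so p = 81171/7 ≈ 11595.8571 and Q = 29971/7 ≈ 4281.5714.

11595.86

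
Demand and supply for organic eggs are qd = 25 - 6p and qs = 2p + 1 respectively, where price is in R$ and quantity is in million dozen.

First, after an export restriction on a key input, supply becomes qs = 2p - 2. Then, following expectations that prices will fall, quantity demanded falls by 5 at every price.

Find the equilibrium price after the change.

Before the shock: 25 - 6p = 2p + 1 ⇒ 24 = 8p ⇒ p = 3, q = 7.
The shock moves the curves to qd = 20 - 6p and qs = 2p - 2.
New equilibrium: 20 - 6p = 2p - 2 ⇒ 22 = 8p ⇒ p = 2.75, q = 3.5.

2.75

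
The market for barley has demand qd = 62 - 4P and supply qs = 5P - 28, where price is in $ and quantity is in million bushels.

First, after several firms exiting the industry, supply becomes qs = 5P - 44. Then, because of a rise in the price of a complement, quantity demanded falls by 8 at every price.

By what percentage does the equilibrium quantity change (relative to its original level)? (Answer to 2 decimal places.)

-52.53

Original equilibrium: 62 - 4P = 5P - 28 gives 90 = 9P, so P = 10 and q = 22.
The shock moves the curves to qd = 54 - 4P and qs = 5P - 44.
Equate the new curves: 54 - 4P = 5P - 44, giving 98 = 9P, P = 98/9 ≈ 10.8889, q = 94/9 ≈ 10.4444.
%Δq = (10.4444 − 22) / 22 × 100 = -52.53%.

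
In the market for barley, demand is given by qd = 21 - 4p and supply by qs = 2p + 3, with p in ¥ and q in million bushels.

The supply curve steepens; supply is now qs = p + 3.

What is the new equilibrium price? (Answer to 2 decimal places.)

Initially, 21 - 4p = 2p + 3, so 18 = 6p and p = 3, q = 9.
With the change applied: demand qd = 21 - 4p, supply qs = p + 3.
Setting them equal: 21 - 4p = p + 3 → 18 = 5p, so p = 3.6 and q = 6.6.

3.60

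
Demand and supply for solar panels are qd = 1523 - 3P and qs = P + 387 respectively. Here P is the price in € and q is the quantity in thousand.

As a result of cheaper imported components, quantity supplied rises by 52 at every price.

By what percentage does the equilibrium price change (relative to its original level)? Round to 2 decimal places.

-4.58

Solve the original market: 1523 - 3P = P + 387, hence P = 284 and q = 671.
The new curves are qd = 1523 - 3P (demand) and qs = P + 439 (supply).
Setting them equal: 1523 - 3P = P + 439 → 1084 = 4P, so P = 271 and q = 710.
%ΔP = (271 − 284) / 284 × 100 = -4.58%.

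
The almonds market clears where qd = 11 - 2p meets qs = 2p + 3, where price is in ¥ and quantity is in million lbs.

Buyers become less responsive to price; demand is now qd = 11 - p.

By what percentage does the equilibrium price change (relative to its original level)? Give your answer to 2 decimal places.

Solve the original market: 11 - 2p = 2p + 3, hence p = 2 and q = 7.
The new curves are qd = 11 - p (demand) and qs = 2p + 3 (supply).
Setting them equal: 11 - p = 2p + 3 → 8 = 3p, so p = 8/3 ≈ 2.6667 and q = 25/3 ≈ 8.3333.
%Δp = (2.6667 − 2) / 2 × 100 = +33.33%.

+33.33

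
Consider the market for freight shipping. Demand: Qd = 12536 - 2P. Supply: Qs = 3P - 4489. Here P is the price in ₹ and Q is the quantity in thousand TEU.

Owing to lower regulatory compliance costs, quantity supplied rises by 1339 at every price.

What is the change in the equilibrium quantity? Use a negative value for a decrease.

+535.6

Original equilibrium: 12536 - 2P = 3P - 4489 gives 17025 = 5P, so P = 3405 and Q = 5726.
With the change applied: demand Qd = 12536 - 2P, supply Qs = 3P - 3150.
New equilibrium: 12536 - 2P = 3P - 3150 ⇒ 15686 = 5P ⇒ P = 3137.2, Q = 6261.6.
ΔQ = 6261.6 − 5726 = +535.6.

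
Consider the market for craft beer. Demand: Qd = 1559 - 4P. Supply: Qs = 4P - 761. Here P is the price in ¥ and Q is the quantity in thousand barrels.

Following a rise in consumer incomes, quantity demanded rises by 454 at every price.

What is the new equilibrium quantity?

626

Original equilibrium: 1559 - 4P = 4P - 761 gives 2320 = 8P, so P = 290 and Q = 399.
With the change applied: demand Qd = 2013 - 4P, supply Qs = 4P - 761.
Setting them equal: 2013 - 4P = 4P - 761 → 2774 = 8P, so P = 346.75 and Q = 626.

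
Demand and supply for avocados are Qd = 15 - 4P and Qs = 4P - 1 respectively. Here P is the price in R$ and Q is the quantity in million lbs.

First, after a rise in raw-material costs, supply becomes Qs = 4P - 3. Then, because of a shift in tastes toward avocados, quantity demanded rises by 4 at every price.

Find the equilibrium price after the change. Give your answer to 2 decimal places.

Solve the original market: 15 - 4P = 4P - 1, hence P = 2 and Q = 7.
With the change applied: demand Qd = 19 - 4P, supply Qs = 4P - 3.
Equate the new curves: 19 - 4P = 4P - 3, giving 22 = 8P, P = 2.75, Q = 8.

2.75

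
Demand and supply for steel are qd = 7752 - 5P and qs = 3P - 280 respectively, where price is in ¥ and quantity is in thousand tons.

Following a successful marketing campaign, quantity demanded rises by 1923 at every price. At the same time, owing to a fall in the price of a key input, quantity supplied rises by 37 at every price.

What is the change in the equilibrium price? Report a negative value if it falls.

Initially, 7752 - 5P = 3P - 280, so 8032 = 8P and P = 1004, q = 2732.
The shock moves the curves to qd = 9675 - 5P and qs = 3P - 243.
Clearing the new market: 9675 - 5P = 3P - 243, so P = 1239.75 and q = 3476.25.
ΔP = 1239.75 − 1004 = +235.75.

+235.75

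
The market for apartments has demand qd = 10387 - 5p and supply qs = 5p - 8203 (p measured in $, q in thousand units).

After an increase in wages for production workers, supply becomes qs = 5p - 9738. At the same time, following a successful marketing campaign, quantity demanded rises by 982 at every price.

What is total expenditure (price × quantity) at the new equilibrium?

1721275.85

Original equilibrium: 10387 - 5p = 5p - 8203 gives 18590 = 10p, so p = 1859 and q = 1092.
After the shift, demand is qd = 11369 - 5p and supply is qs = 5p - 9738.
Setting them equal: 11369 - 5p = 5p - 9738 → 21107 = 10p, so p = 2110.7 and q = 815.5.
New expenditure = 2110.7 × 815.5 = 1721275.85.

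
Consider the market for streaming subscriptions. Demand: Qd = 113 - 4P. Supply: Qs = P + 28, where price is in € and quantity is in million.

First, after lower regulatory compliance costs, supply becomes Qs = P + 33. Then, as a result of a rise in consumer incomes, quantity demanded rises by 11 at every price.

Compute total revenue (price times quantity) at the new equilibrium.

Solve the original market: 113 - 4P = P + 28, hence P = 17 and Q = 45.
After the shift, demand is Qd = 124 - 4P and supply is Qs = P + 33.
New equilibrium: 124 - 4P = P + 33 ⇒ 91 = 5P ⇒ P = 18.2, Q = 51.2.
New expenditure = 18.2 × 51.2 = 931.84.

931.84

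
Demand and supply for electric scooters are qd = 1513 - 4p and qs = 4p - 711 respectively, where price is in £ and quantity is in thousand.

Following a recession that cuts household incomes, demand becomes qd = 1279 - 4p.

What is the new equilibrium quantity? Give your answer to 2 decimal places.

Before the shock: 1513 - 4p = 4p - 711 ⇒ 2224 = 8p ⇒ p = 278, q = 401.
With the change applied: demand qd = 1279 - 4p, supply qs = 4p - 711.
Setting them equal: 1279 - 4p = 4p - 711 → 1990 = 8p, so p = 248.75 and q = 284.

284.00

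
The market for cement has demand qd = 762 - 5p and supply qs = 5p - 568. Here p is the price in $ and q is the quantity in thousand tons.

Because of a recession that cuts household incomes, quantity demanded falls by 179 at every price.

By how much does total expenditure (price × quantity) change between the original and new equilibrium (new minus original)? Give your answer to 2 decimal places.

-12037.75

Before the shock: 762 - 5p = 5p - 568 ⇒ 1330 = 10p ⇒ p = 133, q = 97.
With the change applied: demand qd = 583 - 5p, supply qs = 5p - 568.
Setting them equal: 583 - 5p = 5p - 568 → 1151 = 10p, so p = 115.1 and q = 7.5.
Expenditure moves from 133×97 = 12901 to 115.1×7.5 = 863.25; change = -12037.75.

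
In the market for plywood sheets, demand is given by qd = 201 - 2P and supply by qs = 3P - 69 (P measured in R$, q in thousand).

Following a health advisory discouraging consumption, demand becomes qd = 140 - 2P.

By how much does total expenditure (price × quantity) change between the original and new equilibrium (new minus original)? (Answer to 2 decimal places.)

-2664.48

Original equilibrium: 201 - 2P = 3P - 69 gives 270 = 5P, so P = 54 and q = 93.
After the shift, demand is qd = 140 - 2P and supply is qs = 3P - 69.
Clearing the new market: 140 - 2P = 3P - 69, so P = 41.8 and q = 56.4.
Expenditure moves from 54×93 = 5022 to 41.8×56.4 = 2357.52; change = -2664.48.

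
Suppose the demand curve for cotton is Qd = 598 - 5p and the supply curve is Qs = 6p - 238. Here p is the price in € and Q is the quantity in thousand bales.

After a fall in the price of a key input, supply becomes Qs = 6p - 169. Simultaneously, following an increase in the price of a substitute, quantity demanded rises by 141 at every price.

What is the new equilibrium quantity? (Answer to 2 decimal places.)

Initially, 598 - 5p = 6p - 238, so 836 = 11p and p = 76, Q = 218.
The shock moves the curves to Qd = 739 - 5p and Qs = 6p - 169.
Clearing the new market: 739 - 5p = 6p - 169, so p = 908/11 ≈ 82.5455 and Q = 3589/11 ≈ 326.2727.

326.27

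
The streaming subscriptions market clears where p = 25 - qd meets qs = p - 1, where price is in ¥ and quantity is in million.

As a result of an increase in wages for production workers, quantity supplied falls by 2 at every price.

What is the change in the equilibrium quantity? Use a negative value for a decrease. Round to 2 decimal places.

Before the shock: 25 - p = p - 1 ⇒ 26 = 2p ⇒ p = 13, q = 12.
With the change applied: demand qd = 25 - p, supply qs = p - 3.
Clearing the new market: 25 - p = p - 3, so p = 14 and q = 11.
Δq = 11 − 12 = -1.00.

-1.00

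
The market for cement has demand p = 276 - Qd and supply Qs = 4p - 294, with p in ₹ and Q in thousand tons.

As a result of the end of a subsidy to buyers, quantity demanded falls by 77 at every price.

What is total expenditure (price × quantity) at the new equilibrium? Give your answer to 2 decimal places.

9899.44

Solve the original market: 276 - p = 4p - 294, hence p = 114 and Q = 162.
After the shift, demand is Qd = 199 - p and supply is Qs = 4p - 294.
Equate the new curves: 199 - p = 4p - 294, giving 493 = 5p, p = 98.6, Q = 100.4.
New expenditure = 98.6 × 100.4 = 9899.44.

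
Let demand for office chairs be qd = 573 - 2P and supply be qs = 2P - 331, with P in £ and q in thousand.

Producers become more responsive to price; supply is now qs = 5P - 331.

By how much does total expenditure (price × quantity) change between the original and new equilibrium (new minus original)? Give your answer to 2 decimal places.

Original equilibrium: 573 - 2P = 2P - 331 gives 904 = 4P, so P = 226 and q = 121.
With the change applied: demand qd = 573 - 2P, supply qs = 5P - 331.
Equate the new curves: 573 - 2P = 5P - 331, giving 904 = 7P, P = 904/7 ≈ 129.1429, q = 2203/7 ≈ 314.7143.
Expenditure moves from 226×121 = 27346 to 129.1429×314.7143 = 40643.1020; change = +13297.10.

+13297.10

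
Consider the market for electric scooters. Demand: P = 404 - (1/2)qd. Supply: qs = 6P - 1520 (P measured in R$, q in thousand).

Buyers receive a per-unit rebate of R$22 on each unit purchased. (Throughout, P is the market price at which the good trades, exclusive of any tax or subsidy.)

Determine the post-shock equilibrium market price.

296.5

Before the shock: 808 - 2P = 6P - 1520 ⇒ 2328 = 8P ⇒ P = 291, q = 226.
Since buyers' out-of-pocket price is the market price minus the rebate, the effective demand curve becomes qd = 852 - 2P.
Equate the new curves: 852 - 2P = 6P - 1520, giving 2372 = 8P, P = 296.5, q = 259.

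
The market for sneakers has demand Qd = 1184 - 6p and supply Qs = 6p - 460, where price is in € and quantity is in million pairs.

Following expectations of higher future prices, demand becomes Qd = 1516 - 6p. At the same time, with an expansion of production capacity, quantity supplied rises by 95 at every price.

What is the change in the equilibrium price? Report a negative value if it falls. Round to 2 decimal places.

Before the shock: 1184 - 6p = 6p - 460 ⇒ 1644 = 12p ⇒ p = 137, Q = 362.
With the change applied: demand Qd = 1516 - 6p, supply Qs = 6p - 365.
New equilibrium: 1516 - 6p = 6p - 365 ⇒ 1881 = 12p ⇒ p = 156.75, Q = 575.5.
Δp = 156.75 − 137 = +19.75.

+19.75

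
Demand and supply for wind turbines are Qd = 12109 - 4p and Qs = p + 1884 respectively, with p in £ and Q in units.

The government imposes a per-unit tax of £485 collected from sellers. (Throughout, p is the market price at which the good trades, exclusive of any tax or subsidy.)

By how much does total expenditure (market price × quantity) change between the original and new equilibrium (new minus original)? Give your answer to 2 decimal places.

-449983.00

Initially, 12109 - 4p = p + 1884, so 10225 = 5p and p = 2045, Q = 3929.
Since sellers keep the price net of the tax, the effective supply curve becomes Qs = p + 1399.
Setting them equal: 12109 - 4p = p + 1399 → 10710 = 5p, so p = 2142 and Q = 3541.
Expenditure moves from 2045×3929 = 8034805 to 2142×3541 = 7584822; change = -449983.00.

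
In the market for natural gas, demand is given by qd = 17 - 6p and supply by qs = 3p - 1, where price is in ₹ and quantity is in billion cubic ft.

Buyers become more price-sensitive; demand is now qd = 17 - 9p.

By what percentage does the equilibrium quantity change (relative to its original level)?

-30

Before the shock: 17 - 6p = 3p - 1 ⇒ 18 = 9p ⇒ p = 2, q = 5.
The shock moves the curves to qd = 17 - 9p and qs = 3p - 1.
New equilibrium: 17 - 9p = 3p - 1 ⇒ 18 = 12p ⇒ p = 1.5, q = 3.5.
%Δq = (3.5 − 5) / 5 × 100 = -30%.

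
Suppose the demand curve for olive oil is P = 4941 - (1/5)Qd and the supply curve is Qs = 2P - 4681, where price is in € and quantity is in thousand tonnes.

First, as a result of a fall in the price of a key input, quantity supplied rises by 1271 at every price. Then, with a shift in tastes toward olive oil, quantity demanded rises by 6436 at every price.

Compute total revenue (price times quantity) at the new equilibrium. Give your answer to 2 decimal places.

31894098.61

Initially, 24705 - 5P = 2P - 4681, so 29386 = 7P and P = 4198, Q = 3715.
With the change applied: demand Qd = 31141 - 5P, supply Qs = 2P - 3410.
Equate the new curves: 31141 - 5P = 2P - 3410, giving 34551 = 7P, P = 34551/7 ≈ 4935.8571, Q = 45232/7 ≈ 6461.7143.
New expenditure = 4935.8571 × 6461.7143 = 31894098.61.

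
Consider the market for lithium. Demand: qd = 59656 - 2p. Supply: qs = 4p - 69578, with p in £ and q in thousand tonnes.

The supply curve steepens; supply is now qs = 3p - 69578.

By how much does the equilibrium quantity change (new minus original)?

-8615.6

Initially, 59656 - 2p = 4p - 69578, so 129234 = 6p and p = 21539, q = 16578.
The new curves are qd = 59656 - 2p (demand) and qs = 3p - 69578 (supply).
New equilibrium: 59656 - 2p = 3p - 69578 ⇒ 129234 = 5p ⇒ p = 25846.8, q = 7962.4.
Δq = 7962.4 − 16578 = -8615.6.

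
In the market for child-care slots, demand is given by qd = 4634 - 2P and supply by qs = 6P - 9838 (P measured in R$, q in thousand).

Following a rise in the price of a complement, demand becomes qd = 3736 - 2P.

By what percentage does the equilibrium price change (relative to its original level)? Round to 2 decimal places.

-6.21

Original equilibrium: 4634 - 2P = 6P - 9838 gives 14472 = 8P, so P = 1809 and q = 1016.
The new curves are qd = 3736 - 2P (demand) and qs = 6P - 9838 (supply).
Setting them equal: 3736 - 2P = 6P - 9838 → 13574 = 8P, so P = 1696.75 and q = 342.5.
%ΔP = (1696.75 − 1809) / 1809 × 100 = -6.21%.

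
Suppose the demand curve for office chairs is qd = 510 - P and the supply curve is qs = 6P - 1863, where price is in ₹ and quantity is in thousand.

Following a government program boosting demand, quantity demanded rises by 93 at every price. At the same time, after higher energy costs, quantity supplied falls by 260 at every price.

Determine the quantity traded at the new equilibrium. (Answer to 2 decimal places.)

Original equilibrium: 510 - P = 6P - 1863 gives 2373 = 7P, so P = 339 and q = 171.
After the shift, demand is qd = 603 - P and supply is qs = 6P - 2123.
Equate the new curves: 603 - P = 6P - 2123, giving 2726 = 7P, P = 2726/7 ≈ 389.4286, q = 1495/7 ≈ 213.5714.

213.57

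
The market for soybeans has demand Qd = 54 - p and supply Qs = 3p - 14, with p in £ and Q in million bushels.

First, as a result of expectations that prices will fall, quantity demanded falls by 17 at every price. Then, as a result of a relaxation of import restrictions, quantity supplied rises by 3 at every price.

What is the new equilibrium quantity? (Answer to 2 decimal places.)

25.00

Before the shock: 54 - p = 3p - 14 ⇒ 68 = 4p ⇒ p = 17, Q = 37.
After the shift, demand is Qd = 37 - p and supply is Qs = 3p - 11.
Equate the new curves: 37 - p = 3p - 11, giving 48 = 4p, p = 12, Q = 25.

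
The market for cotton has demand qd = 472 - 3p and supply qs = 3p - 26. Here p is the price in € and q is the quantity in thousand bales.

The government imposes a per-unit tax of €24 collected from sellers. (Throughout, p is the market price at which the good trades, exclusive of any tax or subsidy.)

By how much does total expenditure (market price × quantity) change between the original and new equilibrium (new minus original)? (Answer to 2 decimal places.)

-744.00

Solve the original market: 472 - 3p = 3p - 26, hence p = 83 and q = 223.
Since sellers keep the price net of the tax, the effective supply curve becomes qs = 3p - 98.
New equilibrium: 472 - 3p = 3p - 98 ⇒ 570 = 6p ⇒ p = 95, q = 187.
Expenditure moves from 83×223 = 18509 to 95×187 = 17765; change = -744.00.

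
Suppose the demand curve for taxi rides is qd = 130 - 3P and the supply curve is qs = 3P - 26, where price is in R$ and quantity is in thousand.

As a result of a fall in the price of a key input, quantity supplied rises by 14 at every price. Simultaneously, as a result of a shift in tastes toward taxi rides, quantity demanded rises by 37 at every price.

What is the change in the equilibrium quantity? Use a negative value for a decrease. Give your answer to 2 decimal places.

Original equilibrium: 130 - 3P = 3P - 26 gives 156 = 6P, so P = 26 and q = 52.
After the shift, demand is qd = 167 - 3P and supply is qs = 3P - 12.
New equilibrium: 167 - 3P = 3P - 12 ⇒ 179 = 6P ⇒ P = 179/6 ≈ 29.8333, q = 77.5.
Δq = 77.5 − 52 = +25.50.

+25.50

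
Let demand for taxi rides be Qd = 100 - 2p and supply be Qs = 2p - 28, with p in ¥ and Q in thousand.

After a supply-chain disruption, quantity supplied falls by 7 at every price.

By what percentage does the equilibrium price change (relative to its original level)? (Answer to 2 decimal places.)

Initially, 100 - 2p = 2p - 28, so 128 = 4p and p = 32, Q = 36.
With the change applied: demand Qd = 100 - 2p, supply Qs = 2p - 35.
New equilibrium: 100 - 2p = 2p - 35 ⇒ 135 = 4p ⇒ p = 33.75, Q = 32.5.
%Δp = (33.75 − 32) / 32 × 100 = +5.47%.

+5.47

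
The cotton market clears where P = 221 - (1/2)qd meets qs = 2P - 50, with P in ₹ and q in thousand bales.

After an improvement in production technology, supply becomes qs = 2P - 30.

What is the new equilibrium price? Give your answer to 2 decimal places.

118.00

Original equilibrium: 442 - 2P = 2P - 50 gives 492 = 4P, so P = 123 and q = 196.
The new curves are qd = 442 - 2P (demand) and qs = 2P - 30 (supply).
Setting them equal: 442 - 2P = 2P - 30 → 472 = 4P, so P = 118 and q = 206.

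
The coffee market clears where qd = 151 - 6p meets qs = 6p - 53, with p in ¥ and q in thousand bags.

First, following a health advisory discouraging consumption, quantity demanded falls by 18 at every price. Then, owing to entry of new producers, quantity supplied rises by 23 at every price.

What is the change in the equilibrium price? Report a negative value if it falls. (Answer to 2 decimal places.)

Initially, 151 - 6p = 6p - 53, so 204 = 12p and p = 17, q = 49.
The new curves are qd = 133 - 6p (demand) and qs = 6p - 30 (supply).
Equate the new curves: 133 - 6p = 6p - 30, giving 163 = 12p, p = 163/12 ≈ 13.5833, q = 51.5.
Δp = 13.5833 − 17 = -3.42.

-3.42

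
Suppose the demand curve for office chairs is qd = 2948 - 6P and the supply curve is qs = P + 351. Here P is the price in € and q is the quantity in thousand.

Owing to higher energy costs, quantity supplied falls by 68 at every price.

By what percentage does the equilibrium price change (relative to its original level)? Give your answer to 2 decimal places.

+2.62

Solve the original market: 2948 - 6P = P + 351, hence P = 371 and q = 722.
With the change applied: demand qd = 2948 - 6P, supply qs = P + 283.
Setting them equal: 2948 - 6P = P + 283 → 2665 = 7P, so P = 2665/7 ≈ 380.7143 and q = 4646/7 ≈ 663.7143.
%ΔP = (380.7143 − 371) / 371 × 100 = +2.62%.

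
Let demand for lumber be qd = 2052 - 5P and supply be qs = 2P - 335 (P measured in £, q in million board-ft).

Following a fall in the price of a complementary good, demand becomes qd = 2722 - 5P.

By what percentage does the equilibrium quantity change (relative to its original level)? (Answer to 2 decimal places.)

Solve the original market: 2052 - 5P = 2P - 335, hence P = 341 and q = 347.
The new curves are qd = 2722 - 5P (demand) and qs = 2P - 335 (supply).
Equate the new curves: 2722 - 5P = 2P - 335, giving 3057 = 7P, P = 3057/7 ≈ 436.7143, q = 3769/7 ≈ 538.4286.
%Δq = (538.4286 − 347) / 347 × 100 = +55.17%.

+55.17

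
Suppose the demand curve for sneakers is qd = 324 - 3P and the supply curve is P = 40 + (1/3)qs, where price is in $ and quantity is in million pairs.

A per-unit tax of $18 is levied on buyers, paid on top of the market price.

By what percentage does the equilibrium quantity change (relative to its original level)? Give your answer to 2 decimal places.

-26.47

Before the shock: 324 - 3P = 3P - 120 ⇒ 444 = 6P ⇒ P = 74, q = 102.
Since buyers pay the price plus the tax, the effective demand curve becomes qd = 270 - 3P.
Equate the new curves: 270 - 3P = 3P - 120, giving 390 = 6P, P = 65, q = 75.
%Δq = (75 − 102) / 102 × 100 = -26.47%.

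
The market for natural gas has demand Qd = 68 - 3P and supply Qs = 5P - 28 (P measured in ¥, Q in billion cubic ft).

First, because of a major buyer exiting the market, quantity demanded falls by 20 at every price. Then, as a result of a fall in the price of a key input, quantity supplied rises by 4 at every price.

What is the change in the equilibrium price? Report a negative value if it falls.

-3

Initially, 68 - 3P = 5P - 28, so 96 = 8P and P = 12, Q = 32.
The new curves are Qd = 48 - 3P (demand) and Qs = 5P - 24 (supply).
Clearing the new market: 48 - 3P = 5P - 24, so P = 9 and Q = 21.
ΔP = 9 − 12 = -3.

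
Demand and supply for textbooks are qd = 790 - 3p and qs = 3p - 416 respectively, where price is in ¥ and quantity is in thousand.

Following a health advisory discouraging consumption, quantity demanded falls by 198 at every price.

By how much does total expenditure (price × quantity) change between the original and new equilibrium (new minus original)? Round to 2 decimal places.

-22803.00

Before the shock: 790 - 3p = 3p - 416 ⇒ 1206 = 6p ⇒ p = 201, q = 187.
The new curves are qd = 592 - 3p (demand) and qs = 3p - 416 (supply).
New equilibrium: 592 - 3p = 3p - 416 ⇒ 1008 = 6p ⇒ p = 168, q = 88.
Expenditure moves from 201×187 = 37587 to 168×88 = 14784; change = -22803.00.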